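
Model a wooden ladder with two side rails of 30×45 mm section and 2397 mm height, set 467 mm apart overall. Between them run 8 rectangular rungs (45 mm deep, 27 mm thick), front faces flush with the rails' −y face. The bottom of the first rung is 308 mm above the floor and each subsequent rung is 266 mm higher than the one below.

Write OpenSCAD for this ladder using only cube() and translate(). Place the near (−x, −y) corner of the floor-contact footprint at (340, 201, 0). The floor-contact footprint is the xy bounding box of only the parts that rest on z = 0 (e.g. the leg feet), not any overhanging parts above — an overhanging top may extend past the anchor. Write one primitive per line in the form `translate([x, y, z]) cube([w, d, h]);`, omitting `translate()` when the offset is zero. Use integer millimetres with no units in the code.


// rung span = 467 - 2*30 = 407
// rung[k] z = 308 + k*266
translate([340, 201, 0]) cube([30, 45, 2397]);
translate([777, 201, 0]) cube([30, 45, 2397]);
translate([370, 201, 308]) cube([407, 45, 27]);
translate([370, 201, 574]) cube([407, 45, 27]);
translate([370, 201, 840]) cube([407, 45, 27]);
translate([370, 201, 1106]) cube([407, 45, 27]);
translate([370, 201, 1372]) cube([407, 45, 27]);
translate([370, 201, 1638]) cube([407, 45, 27]);
translate([370, 201, 1904]) cube([407, 45, 27]);
translate([370, 201, 2170]) cube([407, 45, 27]);


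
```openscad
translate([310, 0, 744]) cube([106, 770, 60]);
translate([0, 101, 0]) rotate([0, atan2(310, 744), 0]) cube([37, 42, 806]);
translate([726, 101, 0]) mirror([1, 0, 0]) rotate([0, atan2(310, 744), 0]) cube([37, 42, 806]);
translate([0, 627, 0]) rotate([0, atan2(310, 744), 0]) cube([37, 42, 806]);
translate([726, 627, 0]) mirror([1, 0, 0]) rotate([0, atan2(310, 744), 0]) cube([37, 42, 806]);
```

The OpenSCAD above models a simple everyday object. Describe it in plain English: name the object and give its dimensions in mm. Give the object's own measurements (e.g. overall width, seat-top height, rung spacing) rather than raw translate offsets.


A sawhorse. A 106×770×60 mm beam (x, y, z) sits on two A-frame leg pairs. Each pair is two raked legs of 37×42 mm section (42 mm along y) splaying symmetrically in x. Each leg rises 744 mm vertically over 310 mm of horizontal reach and is 806 mm long along its own axis. Every leg's outer bottom edge rests on the floor and its outer top edge meets a bottom edge of the beam — the left legs (tilting toward +x) meet the beam's −x bottom edge, the right legs (their mirror images, tilting toward −x) meet its +x bottom edge — so the leg tops tuck under the beam, the beam's underside is 744 mm above the floor, and the feet are 726 mm apart outside-to-outside with the beam centred between them. The two leg pairs are set in 101 mm from either end of the beam.


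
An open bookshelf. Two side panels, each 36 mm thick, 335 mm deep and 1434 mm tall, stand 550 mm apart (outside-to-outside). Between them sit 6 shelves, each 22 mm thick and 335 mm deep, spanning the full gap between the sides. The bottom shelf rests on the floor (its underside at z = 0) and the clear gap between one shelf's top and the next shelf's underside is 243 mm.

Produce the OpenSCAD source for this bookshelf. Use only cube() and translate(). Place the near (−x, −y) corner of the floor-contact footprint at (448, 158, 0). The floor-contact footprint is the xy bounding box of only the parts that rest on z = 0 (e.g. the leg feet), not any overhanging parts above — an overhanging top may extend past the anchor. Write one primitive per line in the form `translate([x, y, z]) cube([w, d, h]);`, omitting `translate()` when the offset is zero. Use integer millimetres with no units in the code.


translate([448, 158, 0]) cube([36, 335, 1434]);
translate([962, 158, 0]) cube([36, 335, 1434]);
translate([484, 158, 0]) cube([478, 335, 22]);
translate([484, 158, 265]) cube([478, 335, 22]);
translate([484, 158, 530]) cube([478, 335, 22]);
translate([484, 158, 795]) cube([478, 335, 22]);
translate([484, 158, 1060]) cube([478, 335, 22]);
translate([484, 158, 1325]) cube([478, 335, 22]);


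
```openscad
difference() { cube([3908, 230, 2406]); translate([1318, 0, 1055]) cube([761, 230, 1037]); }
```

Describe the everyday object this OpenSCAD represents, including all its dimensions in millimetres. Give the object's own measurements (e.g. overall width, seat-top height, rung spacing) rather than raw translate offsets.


A wall 3908 mm long (x), 230 mm thick (y), 2406 mm tall, with a rectangular window opening cut through it. The opening is 761 mm wide and 1037 mm tall; its sill is at z = 1055 mm and its near (−x) edge is 1318 mm from the wall's −x end. The opening passes through the full wall thickness.


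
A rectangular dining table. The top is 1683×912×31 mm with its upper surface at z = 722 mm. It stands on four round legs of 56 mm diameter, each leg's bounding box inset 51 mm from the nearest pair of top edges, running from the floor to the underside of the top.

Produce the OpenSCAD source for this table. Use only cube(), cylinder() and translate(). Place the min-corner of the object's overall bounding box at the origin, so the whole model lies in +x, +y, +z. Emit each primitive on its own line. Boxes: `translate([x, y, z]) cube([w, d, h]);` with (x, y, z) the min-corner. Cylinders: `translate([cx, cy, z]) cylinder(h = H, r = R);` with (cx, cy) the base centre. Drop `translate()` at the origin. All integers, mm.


translate([0, 0, 691]) cube([1683, 912, 31]);
translate([79, 79, 0]) cylinder(h = 691, r = 28);
translate([1604, 79, 0]) cylinder(h = 691, r = 28);
translate([79, 833, 0]) cylinder(h = 691, r = 28);
translate([1604, 833, 0]) cylinder(h = 691, r = 28);


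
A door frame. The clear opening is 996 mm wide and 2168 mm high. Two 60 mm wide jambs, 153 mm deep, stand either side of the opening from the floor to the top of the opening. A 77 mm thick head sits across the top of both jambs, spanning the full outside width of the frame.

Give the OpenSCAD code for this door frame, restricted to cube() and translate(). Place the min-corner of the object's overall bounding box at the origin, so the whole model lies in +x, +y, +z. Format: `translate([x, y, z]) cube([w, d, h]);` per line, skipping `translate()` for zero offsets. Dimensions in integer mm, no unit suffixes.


cube([60, 153, 2168]);
translate([1056, 0, 0]) cube([60, 153, 2168]);
translate([0, 0, 2168]) cube([1116, 153, 77]);


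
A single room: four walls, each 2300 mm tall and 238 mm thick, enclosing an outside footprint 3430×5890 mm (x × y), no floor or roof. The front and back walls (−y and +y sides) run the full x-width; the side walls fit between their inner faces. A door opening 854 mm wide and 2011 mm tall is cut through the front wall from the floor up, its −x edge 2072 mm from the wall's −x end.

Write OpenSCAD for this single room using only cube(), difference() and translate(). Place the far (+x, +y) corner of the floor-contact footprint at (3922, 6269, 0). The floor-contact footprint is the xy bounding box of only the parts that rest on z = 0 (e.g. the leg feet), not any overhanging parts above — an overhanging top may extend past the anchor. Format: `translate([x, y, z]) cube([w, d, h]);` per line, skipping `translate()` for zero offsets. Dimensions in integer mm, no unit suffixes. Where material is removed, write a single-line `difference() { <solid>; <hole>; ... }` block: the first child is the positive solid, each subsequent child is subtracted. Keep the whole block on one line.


difference() { translate([492, 379, 0]) cube([3430, 238, 2300]); translate([2564, 379, 0]) cube([854, 238, 2011]); }
translate([492, 6031, 0]) cube([3430, 238, 2300]);
translate([492, 617, 0]) cube([238, 5414, 2300]);
translate([3684, 617, 0]) cube([238, 5414, 2300]);


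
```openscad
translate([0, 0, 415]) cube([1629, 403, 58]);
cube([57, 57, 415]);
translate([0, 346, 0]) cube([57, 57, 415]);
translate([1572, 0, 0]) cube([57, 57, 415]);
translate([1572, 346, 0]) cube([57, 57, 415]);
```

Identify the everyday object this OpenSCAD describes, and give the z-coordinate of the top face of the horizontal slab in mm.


A bench. The seat-top height is 473 mm.

A long slab on four corner posts — a bench. The slab sits at z = 415 with thickness 58, so the top is 415 + 58 = 473 mm.


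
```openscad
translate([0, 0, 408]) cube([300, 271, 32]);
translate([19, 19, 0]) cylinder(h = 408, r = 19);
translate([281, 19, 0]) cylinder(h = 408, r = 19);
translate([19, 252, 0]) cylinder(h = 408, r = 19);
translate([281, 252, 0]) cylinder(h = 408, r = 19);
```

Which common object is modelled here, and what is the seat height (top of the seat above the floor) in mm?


A stool. The seat height is 440 mm.

A 300×271×32 slab at z = 408 on four corner cylinders — a stool. The seat top is 408 + 32 = 440 mm.


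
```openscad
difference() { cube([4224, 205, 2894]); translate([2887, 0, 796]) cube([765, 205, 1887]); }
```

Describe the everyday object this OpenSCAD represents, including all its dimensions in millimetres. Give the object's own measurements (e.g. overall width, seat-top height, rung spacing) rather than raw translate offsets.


A wall 4224 mm long (x), 205 mm thick (y), 2894 mm tall, with a rectangular window opening cut through it. The opening is 765 mm wide and 1887 mm tall; its sill is at z = 796 mm and its near (−x) edge is 2887 mm from the wall's −x end. The opening passes through the full wall thickness.


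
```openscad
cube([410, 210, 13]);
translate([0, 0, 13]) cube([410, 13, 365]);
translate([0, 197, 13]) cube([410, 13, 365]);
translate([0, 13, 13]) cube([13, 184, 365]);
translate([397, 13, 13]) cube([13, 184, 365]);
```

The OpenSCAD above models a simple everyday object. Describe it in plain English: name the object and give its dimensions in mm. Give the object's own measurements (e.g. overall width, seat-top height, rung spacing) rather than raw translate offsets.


An open-topped rectangular box: outside dimensions 410×210×378 mm, with a uniform wall and base thickness of 13 mm. The base is a full 410×210 slab on the floor; four walls sit on top of the base. The front and back walls (the −y and +y sides) span the full width; the two side walls fit between them.


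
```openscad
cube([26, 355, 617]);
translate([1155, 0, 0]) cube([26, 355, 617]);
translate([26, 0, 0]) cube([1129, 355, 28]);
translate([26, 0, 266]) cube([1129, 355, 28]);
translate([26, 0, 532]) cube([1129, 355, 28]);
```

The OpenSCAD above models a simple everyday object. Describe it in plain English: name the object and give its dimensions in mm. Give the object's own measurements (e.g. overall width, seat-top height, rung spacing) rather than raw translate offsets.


An open bookshelf. Two side panels, each 26 mm thick, 355 mm deep and 617 mm tall, stand 1181 mm apart (outside-to-outside). Between them sit 3 shelves, each 28 mm thick and 355 mm deep, spanning the full gap between the sides. The bottom shelf rests on the floor (its underside at z = 0) and the clear gap between one shelf's top and the next shelf's underside is 238 mm.


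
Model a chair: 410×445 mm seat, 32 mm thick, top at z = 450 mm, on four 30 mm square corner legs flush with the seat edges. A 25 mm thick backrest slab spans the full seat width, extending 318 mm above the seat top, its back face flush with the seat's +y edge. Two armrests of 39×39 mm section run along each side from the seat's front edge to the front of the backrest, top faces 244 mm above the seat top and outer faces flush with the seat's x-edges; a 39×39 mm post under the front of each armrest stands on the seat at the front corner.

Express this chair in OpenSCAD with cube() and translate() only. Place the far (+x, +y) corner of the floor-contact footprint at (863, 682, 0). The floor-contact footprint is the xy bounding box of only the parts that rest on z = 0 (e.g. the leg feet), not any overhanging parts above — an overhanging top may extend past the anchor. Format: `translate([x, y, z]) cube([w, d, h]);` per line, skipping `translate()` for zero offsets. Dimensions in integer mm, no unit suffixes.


translate([453, 237, 418]) cube([410, 445, 32]);
translate([453, 237, 0]) cube([30, 30, 418]);
translate([833, 237, 0]) cube([30, 30, 418]);
translate([453, 652, 0]) cube([30, 30, 418]);
translate([833, 652, 0]) cube([30, 30, 418]);
translate([453, 657, 450]) cube([410, 25, 318]);
translate([453, 237, 655]) cube([39, 420, 39]);
translate([824, 237, 655]) cube([39, 420, 39]);
translate([453, 237, 450]) cube([39, 39, 205]);
translate([824, 237, 450]) cube([39, 39, 205]);


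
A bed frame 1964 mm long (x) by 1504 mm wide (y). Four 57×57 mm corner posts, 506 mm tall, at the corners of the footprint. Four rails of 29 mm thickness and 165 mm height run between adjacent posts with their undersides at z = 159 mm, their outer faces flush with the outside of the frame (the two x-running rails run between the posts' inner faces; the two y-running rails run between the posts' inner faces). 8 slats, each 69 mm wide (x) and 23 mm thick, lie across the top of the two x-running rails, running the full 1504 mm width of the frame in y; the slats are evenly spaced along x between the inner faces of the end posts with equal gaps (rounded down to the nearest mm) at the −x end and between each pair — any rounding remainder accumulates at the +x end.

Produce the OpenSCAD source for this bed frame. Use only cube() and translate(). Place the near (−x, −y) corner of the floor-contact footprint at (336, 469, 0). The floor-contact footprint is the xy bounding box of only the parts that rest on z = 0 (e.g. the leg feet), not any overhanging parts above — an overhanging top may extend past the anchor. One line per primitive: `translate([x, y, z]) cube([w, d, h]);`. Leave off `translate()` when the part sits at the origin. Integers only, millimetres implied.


translate([336, 469, 0]) cube([57, 57, 506]);
translate([336, 1916, 0]) cube([57, 57, 506]);
translate([2243, 469, 0]) cube([57, 57, 506]);
translate([2243, 1916, 0]) cube([57, 57, 506]);
translate([393, 469, 159]) cube([1850, 29, 165]);
translate([393, 1944, 159]) cube([1850, 29, 165]);
translate([336, 526, 159]) cube([29, 1390, 165]);
translate([2271, 526, 159]) cube([29, 1390, 165]);
translate([537, 469, 324]) cube([69, 1504, 23]);
translate([750, 469, 324]) cube([69, 1504, 23]);
translate([963, 469, 324]) cube([69, 1504, 23]);
translate([1176, 469, 324]) cube([69, 1504, 23]);
translate([1389, 469, 324]) cube([69, 1504, 23]);
translate([1602, 469, 324]) cube([69, 1504, 23]);
translate([1815, 469, 324]) cube([69, 1504, 23]);
translate([2028, 469, 324]) cube([69, 1504, 23]);


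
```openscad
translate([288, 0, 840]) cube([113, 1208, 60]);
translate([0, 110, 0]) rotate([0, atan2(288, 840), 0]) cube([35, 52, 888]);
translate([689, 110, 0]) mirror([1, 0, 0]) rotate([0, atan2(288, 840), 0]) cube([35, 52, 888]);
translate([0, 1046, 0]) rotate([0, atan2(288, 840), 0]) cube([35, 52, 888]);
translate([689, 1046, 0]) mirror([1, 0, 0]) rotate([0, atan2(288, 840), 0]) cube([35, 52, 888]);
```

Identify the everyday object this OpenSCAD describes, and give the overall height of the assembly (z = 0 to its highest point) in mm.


A sawhorse. The overall height is 900 mm.

A beam across two mirrored pairs of raked legs — a sawhorse. The beam's underside is at z = 840 (matching the legs' vertical rise in atan2(288, 840)) and the beam is 60 mm tall, so its top is at 840 + 60 = 900 mm. The raked legs top out at the beam's underside, so that is the highest point.


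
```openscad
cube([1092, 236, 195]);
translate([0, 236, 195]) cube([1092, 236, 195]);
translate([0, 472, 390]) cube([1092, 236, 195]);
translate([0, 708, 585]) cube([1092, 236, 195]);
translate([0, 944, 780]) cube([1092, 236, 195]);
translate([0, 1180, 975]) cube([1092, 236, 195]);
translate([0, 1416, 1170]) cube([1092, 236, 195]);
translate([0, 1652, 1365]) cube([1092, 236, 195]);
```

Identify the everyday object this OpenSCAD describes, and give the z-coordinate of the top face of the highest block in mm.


A staircase. The total rise is 1560 mm.

8 identical blocks, each offset up and back from the previous — a staircase. Each step is 195 mm tall and there are 8 of them, so the total rise is 8 × 195 = 1560 mm.


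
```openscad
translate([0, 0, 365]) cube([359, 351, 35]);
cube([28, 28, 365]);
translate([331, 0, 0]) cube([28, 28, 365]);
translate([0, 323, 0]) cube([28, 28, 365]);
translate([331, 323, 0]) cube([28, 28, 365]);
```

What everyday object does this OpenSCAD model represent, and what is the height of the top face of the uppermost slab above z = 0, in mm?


A stool. The seat height is 400 mm.

A 359×351×35 slab at z = 365 on four corner posts — a stool. The seat top is 365 + 35 = 400 mm.


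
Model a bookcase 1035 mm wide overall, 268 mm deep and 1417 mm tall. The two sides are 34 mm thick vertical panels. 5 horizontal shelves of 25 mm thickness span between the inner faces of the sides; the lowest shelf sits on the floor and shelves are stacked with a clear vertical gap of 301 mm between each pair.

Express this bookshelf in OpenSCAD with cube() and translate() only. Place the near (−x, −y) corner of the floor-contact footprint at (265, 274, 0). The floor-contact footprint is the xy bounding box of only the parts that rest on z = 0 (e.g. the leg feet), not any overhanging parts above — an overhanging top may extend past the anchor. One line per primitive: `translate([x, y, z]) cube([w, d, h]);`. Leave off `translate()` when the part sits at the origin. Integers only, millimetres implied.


translate([265, 274, 0]) cube([34, 268, 1417]);
translate([1266, 274, 0]) cube([34, 268, 1417]);
translate([299, 274, 0]) cube([967, 268, 25]);
translate([299, 274, 326]) cube([967, 268, 25]);
translate([299, 274, 652]) cube([967, 268, 25]);
translate([299, 274, 978]) cube([967, 268, 25]);
translate([299, 274, 1304]) cube([967, 268, 25]);


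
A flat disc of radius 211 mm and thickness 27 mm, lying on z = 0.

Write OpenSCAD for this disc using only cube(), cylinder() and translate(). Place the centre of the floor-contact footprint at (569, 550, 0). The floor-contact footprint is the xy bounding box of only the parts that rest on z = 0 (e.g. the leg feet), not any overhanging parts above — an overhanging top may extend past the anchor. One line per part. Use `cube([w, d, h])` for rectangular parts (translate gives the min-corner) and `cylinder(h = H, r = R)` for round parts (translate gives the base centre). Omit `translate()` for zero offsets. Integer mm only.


translate([569, 550, 0]) cylinder(h = 27, r = 211);


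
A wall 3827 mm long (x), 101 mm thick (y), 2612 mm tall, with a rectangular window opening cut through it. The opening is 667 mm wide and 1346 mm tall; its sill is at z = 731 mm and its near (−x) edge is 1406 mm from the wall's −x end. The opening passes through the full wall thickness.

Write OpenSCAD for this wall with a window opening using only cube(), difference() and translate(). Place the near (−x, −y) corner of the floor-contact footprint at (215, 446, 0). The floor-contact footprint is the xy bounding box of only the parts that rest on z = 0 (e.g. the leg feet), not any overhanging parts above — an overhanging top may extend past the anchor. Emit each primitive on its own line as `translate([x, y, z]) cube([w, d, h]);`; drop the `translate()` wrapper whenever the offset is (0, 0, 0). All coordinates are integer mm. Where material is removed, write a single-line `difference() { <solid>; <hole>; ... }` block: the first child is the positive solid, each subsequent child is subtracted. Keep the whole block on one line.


difference() { translate([215, 446, 0]) cube([3827, 101, 2612]); translate([1621, 446, 731]) cube([667, 101, 1346]); }


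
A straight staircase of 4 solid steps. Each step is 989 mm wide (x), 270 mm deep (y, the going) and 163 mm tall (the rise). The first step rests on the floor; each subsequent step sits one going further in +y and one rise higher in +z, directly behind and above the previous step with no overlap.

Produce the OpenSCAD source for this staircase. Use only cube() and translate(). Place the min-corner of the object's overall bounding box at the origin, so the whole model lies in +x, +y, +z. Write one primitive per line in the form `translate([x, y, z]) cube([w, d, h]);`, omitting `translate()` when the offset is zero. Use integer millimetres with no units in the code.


cube([989, 270, 163]);
translate([0, 270, 163]) cube([989, 270, 163]);
translate([0, 540, 326]) cube([989, 270, 163]);
translate([0, 810, 489]) cube([989, 270, 163]);


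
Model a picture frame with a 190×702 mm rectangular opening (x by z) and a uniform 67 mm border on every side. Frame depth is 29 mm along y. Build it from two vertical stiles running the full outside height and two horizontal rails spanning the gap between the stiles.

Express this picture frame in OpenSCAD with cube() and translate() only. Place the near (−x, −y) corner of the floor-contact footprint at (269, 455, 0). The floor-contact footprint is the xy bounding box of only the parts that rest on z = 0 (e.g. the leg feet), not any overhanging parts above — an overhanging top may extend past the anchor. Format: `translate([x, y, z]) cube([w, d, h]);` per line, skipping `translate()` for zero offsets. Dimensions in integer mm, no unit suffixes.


translate([269, 455, 0]) cube([67, 29, 836]);
translate([526, 455, 0]) cube([67, 29, 836]);
translate([336, 455, 0]) cube([190, 29, 67]);
translate([336, 455, 769]) cube([190, 29, 67]);


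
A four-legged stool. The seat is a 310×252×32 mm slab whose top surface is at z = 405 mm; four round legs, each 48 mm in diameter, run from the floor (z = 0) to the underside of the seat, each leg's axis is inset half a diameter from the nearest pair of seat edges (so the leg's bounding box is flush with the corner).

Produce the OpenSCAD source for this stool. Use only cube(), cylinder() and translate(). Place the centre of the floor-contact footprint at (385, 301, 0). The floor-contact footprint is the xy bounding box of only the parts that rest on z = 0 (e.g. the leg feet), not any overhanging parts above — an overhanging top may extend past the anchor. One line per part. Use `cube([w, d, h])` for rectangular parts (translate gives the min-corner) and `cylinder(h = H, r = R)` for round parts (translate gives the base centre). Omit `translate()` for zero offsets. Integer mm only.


// leg_h = 405 - 32 = 373
translate([230, 175, 373]) cube([310, 252, 32]);
translate([254, 199, 0]) cylinder(h = 373, r = 24);
translate([516, 199, 0]) cylinder(h = 373, r = 24);
translate([254, 403, 0]) cylinder(h = 373, r = 24);
translate([516, 403, 0]) cylinder(h = 373, r = 24);


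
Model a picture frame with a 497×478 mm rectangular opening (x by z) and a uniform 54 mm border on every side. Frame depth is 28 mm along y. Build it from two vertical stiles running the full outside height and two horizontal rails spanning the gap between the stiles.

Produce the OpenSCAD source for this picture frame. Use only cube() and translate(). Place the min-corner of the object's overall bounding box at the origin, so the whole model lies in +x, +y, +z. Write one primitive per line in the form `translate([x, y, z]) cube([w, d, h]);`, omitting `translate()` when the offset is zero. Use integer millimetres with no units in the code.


cube([54, 28, 586]);
translate([551, 0, 0]) cube([54, 28, 586]);
translate([54, 0, 0]) cube([497, 28, 54]);
translate([54, 0, 532]) cube([497, 28, 54]);


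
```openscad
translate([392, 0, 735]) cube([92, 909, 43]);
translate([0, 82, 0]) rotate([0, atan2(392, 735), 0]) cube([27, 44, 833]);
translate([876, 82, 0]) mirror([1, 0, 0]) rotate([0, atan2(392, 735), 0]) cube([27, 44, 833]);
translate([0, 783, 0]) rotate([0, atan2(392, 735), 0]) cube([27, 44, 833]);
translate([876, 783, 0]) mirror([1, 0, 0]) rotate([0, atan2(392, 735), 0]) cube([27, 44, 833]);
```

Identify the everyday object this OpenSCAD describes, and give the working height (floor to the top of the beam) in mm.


A sawhorse. The overall height is 778 mm.

A beam across two mirrored pairs of raked legs — a sawhorse. The beam's underside is at z = 735 (matching the legs' vertical rise in atan2(392, 735)) and the beam is 43 mm tall, so its top is at 735 + 43 = 778 mm. The raked legs top out at the beam's underside, so that is the highest point.


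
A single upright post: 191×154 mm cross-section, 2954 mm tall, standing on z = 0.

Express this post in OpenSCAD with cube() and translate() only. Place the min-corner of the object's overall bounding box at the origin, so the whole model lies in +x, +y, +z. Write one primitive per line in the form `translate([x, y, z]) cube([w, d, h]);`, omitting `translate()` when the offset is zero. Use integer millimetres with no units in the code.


cube([191, 154, 2954]);


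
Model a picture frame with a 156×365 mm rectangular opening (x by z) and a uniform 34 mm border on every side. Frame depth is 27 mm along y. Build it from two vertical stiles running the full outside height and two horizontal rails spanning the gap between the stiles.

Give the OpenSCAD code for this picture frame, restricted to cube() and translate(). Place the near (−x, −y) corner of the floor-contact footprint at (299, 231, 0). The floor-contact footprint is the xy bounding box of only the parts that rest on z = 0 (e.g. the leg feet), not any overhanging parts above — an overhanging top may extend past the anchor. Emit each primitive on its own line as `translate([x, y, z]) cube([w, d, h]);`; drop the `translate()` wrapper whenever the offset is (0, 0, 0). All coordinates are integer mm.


translate([299, 231, 0]) cube([34, 27, 433]);
translate([489, 231, 0]) cube([34, 27, 433]);
translate([333, 231, 0]) cube([156, 27, 34]);
translate([333, 231, 399]) cube([156, 27, 34]);


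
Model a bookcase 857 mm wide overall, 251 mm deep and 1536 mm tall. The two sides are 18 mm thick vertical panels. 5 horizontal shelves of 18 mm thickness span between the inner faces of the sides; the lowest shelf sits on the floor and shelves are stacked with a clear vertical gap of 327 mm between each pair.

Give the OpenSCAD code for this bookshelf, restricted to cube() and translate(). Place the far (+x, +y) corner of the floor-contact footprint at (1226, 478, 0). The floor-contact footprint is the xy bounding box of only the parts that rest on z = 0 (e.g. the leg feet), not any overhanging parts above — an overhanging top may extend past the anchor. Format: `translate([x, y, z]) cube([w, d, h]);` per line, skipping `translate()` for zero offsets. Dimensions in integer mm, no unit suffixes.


translate([369, 227, 0]) cube([18, 251, 1536]);
translate([1208, 227, 0]) cube([18, 251, 1536]);
translate([387, 227, 0]) cube([821, 251, 18]);
translate([387, 227, 345]) cube([821, 251, 18]);
translate([387, 227, 690]) cube([821, 251, 18]);
translate([387, 227, 1035]) cube([821, 251, 18]);
translate([387, 227, 1380]) cube([821, 251, 18]);


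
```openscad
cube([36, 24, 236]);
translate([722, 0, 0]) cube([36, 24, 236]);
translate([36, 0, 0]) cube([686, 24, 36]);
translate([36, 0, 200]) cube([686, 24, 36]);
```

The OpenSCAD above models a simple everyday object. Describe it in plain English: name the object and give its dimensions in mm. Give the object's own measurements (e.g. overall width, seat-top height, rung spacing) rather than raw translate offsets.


A rectangular picture frame lying in the x–z plane (depth along y). The opening is 686 mm wide (x) by 164 mm tall (z), surrounded by a border 36 mm wide on all four sides. The frame is 24 mm deep and is made of two full-height vertical stiles with two horizontal rails fitted between them.


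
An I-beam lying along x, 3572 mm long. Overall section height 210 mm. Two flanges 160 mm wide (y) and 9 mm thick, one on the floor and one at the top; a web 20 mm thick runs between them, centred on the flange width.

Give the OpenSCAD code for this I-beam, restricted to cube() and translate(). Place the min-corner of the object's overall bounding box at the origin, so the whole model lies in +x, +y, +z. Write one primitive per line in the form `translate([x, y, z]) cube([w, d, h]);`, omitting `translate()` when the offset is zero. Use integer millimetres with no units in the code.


cube([3572, 160, 9]);
translate([0, 70, 9]) cube([3572, 20, 192]);
translate([0, 0, 201]) cube([3572, 160, 9]);


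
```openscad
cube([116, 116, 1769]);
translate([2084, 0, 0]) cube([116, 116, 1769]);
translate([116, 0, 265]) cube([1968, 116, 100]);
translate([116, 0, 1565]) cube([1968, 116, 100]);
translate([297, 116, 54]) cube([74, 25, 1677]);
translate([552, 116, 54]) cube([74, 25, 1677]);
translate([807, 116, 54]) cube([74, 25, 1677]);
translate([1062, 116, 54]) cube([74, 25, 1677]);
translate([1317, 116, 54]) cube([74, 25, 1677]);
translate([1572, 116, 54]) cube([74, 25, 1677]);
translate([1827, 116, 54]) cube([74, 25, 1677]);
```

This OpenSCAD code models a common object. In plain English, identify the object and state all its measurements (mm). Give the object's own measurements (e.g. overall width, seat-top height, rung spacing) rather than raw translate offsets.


A fence section. Two 116×116 mm posts, 1769 mm tall, stand on the floor with a clear span of 1968 mm between their inner faces. Two horizontal rails of 116×100 mm section span the gap between the posts with their undersides at z = 265 mm and z = 1565 mm, flush with the posts' −y face. 7 pickets, each 74 mm wide, 25 mm thick and 1677 mm tall, are fixed to the +y face of the rails with their bottoms at z = 54 mm, spaced across the span with a 181 mm gap after the −x post and between neighbouring pickets, with 183 mm left before the +x post.


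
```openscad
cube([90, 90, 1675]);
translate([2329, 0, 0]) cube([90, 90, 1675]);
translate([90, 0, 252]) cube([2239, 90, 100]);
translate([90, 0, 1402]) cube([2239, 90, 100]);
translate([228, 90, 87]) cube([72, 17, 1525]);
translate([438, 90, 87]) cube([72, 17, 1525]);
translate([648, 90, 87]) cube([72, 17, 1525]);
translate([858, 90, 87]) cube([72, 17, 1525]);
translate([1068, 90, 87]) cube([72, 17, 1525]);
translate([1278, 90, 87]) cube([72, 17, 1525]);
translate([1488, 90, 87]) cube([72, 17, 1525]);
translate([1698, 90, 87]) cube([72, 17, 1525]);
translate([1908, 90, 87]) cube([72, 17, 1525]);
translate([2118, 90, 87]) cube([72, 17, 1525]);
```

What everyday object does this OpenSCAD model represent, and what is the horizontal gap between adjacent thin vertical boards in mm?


A fence section. The picket gap is 138 mm.

Two posts, two rails, 10 pickets — a fence section. Span 2239 mm holds 10 pickets of 72 mm with 11 equal gaps: ⌊(2239 − 10·72) / 11⌋ = 138 mm.


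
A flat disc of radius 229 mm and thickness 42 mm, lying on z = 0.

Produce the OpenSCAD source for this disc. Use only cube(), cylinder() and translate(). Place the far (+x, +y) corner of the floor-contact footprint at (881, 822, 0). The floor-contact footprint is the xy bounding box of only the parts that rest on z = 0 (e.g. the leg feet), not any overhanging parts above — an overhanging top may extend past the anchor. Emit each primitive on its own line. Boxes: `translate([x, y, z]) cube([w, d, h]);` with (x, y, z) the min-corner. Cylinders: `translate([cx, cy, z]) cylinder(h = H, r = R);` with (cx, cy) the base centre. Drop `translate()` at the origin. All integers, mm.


translate([652, 593, 0]) cylinder(h = 42, r = 229);


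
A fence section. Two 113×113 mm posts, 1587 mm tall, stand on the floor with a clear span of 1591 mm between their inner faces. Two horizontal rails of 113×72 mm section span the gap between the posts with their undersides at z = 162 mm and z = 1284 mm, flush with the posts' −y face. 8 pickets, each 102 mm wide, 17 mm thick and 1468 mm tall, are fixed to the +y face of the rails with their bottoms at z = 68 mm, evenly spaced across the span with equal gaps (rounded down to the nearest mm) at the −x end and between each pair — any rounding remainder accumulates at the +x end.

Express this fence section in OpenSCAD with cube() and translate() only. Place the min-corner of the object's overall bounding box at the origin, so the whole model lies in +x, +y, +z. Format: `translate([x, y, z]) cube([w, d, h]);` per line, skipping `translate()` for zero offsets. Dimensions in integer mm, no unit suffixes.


cube([113, 113, 1587]);
translate([1704, 0, 0]) cube([113, 113, 1587]);
translate([113, 0, 162]) cube([1591, 113, 72]);
translate([113, 0, 1284]) cube([1591, 113, 72]);
translate([199, 113, 68]) cube([102, 17, 1468]);
translate([387, 113, 68]) cube([102, 17, 1468]);
translate([575, 113, 68]) cube([102, 17, 1468]);
translate([763, 113, 68]) cube([102, 17, 1468]);
translate([951, 113, 68]) cube([102, 17, 1468]);
translate([1139, 113, 68]) cube([102, 17, 1468]);
translate([1327, 113, 68]) cube([102, 17, 1468]);
translate([1515, 113, 68]) cube([102, 17, 1468]);


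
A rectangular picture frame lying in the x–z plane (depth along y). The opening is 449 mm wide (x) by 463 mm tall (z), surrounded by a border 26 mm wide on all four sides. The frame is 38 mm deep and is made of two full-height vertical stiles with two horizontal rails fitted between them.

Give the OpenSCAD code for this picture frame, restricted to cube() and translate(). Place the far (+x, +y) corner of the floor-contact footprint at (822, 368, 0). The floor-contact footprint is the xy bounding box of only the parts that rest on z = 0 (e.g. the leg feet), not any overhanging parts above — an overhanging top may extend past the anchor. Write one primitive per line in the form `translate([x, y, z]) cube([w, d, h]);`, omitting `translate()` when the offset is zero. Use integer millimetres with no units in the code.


translate([321, 330, 0]) cube([26, 38, 515]);
translate([796, 330, 0]) cube([26, 38, 515]);
translate([347, 330, 0]) cube([449, 38, 26]);
translate([347, 330, 489]) cube([449, 38, 26]);


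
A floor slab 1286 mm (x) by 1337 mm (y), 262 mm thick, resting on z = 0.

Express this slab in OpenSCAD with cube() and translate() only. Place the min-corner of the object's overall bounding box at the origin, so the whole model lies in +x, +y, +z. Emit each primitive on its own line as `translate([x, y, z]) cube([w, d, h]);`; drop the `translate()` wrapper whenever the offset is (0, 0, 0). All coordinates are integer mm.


cube([1286, 1337, 262]);


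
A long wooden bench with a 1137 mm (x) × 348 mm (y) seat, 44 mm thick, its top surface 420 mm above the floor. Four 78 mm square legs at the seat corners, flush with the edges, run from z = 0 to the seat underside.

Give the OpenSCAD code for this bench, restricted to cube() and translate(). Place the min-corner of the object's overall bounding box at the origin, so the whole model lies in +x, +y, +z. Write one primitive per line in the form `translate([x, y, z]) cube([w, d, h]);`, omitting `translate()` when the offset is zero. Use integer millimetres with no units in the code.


translate([0, 0, 376]) cube([1137, 348, 44]);
cube([78, 78, 376]);
translate([0, 270, 0]) cube([78, 78, 376]);
translate([1059, 0, 0]) cube([78, 78, 376]);
translate([1059, 270, 0]) cube([78, 78, 376]);


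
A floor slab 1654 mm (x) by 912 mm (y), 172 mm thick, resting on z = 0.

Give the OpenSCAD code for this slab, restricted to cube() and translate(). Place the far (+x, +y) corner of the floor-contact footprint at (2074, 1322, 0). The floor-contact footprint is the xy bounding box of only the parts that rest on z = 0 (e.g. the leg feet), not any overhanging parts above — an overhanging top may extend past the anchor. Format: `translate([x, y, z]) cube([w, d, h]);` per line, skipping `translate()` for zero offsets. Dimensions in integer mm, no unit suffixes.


translate([420, 410, 0]) cube([1654, 912, 172]);


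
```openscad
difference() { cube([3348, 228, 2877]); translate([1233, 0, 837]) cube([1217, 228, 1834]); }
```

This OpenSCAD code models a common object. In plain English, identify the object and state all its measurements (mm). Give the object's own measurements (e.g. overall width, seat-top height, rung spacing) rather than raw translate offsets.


A wall 3348 mm long (x), 228 mm thick (y), 2877 mm tall, with a rectangular window opening cut through it. The opening is 1217 mm wide and 1834 mm tall; its sill is at z = 837 mm and its near (−x) edge is 1233 mm from the wall's −x end. The opening passes through the full wall thickness.


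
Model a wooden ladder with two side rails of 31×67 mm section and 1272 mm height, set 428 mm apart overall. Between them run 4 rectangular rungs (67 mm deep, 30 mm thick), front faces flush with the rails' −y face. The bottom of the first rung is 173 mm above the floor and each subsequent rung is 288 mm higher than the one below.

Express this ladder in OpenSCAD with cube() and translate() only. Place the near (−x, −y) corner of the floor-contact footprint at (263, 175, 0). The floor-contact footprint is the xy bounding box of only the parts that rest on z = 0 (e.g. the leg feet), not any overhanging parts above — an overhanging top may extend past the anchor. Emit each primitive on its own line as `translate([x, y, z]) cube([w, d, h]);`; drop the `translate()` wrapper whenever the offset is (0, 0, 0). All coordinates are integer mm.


translate([263, 175, 0]) cube([31, 67, 1272]);
translate([660, 175, 0]) cube([31, 67, 1272]);
translate([294, 175, 173]) cube([366, 67, 30]);
translate([294, 175, 461]) cube([366, 67, 30]);
translate([294, 175, 749]) cube([366, 67, 30]);
translate([294, 175, 1037]) cube([366, 67, 30]);


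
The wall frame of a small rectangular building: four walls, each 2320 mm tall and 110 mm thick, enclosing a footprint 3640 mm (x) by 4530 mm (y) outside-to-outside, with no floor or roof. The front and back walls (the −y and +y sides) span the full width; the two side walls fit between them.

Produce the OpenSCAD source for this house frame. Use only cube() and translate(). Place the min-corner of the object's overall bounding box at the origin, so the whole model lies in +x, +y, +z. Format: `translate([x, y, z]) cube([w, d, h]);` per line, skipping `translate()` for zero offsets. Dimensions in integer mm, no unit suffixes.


cube([3640, 110, 2320]);
translate([0, 4420, 0]) cube([3640, 110, 2320]);
translate([0, 110, 0]) cube([110, 4310, 2320]);
translate([3530, 110, 0]) cube([110, 4310, 2320]);


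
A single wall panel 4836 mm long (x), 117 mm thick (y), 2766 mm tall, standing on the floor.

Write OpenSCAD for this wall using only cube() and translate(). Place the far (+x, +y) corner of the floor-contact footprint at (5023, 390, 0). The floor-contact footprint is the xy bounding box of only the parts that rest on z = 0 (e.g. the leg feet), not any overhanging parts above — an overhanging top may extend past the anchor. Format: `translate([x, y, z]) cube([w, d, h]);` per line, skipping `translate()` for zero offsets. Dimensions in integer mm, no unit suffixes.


translate([187, 273, 0]) cube([4836, 117, 2766]);


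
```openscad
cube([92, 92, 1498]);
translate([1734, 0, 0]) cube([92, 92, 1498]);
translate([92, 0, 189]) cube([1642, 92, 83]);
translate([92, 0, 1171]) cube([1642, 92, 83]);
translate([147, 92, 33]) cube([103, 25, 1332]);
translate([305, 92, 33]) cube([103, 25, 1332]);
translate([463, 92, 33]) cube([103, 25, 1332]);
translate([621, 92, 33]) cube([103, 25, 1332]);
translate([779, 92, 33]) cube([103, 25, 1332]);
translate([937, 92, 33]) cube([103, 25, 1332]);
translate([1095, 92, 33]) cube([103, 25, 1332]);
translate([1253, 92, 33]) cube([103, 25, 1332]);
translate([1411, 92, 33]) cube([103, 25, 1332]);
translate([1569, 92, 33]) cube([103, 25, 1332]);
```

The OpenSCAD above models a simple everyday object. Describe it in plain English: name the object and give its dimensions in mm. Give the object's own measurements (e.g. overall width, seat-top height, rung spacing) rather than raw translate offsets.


A fence section. Two 92×92 mm posts, 1498 mm tall, stand on the floor with a clear span of 1642 mm between their inner faces. Two horizontal rails of 92×83 mm section span the gap between the posts with their undersides at z = 189 mm and z = 1171 mm, flush with the posts' −y face. 10 pickets, each 103 mm wide, 25 mm thick and 1332 mm tall, are fixed to the +y face of the rails with their bottoms at z = 33 mm, spaced across the span with a 55 mm gap after the −x post and between neighbouring pickets, with 62 mm left before the +x post.
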